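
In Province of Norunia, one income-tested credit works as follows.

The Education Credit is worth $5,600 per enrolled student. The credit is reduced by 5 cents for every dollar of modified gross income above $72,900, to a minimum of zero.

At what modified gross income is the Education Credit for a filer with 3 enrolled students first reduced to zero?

$408,900

Full credit = 3 × $5,600 = $16,800.
The credit falls by 5% of each dollar above $72,900, so it reaches zero when the excess is $16,800 / 5% = $336,000: income = $72,900 + $336,000 = $408,900.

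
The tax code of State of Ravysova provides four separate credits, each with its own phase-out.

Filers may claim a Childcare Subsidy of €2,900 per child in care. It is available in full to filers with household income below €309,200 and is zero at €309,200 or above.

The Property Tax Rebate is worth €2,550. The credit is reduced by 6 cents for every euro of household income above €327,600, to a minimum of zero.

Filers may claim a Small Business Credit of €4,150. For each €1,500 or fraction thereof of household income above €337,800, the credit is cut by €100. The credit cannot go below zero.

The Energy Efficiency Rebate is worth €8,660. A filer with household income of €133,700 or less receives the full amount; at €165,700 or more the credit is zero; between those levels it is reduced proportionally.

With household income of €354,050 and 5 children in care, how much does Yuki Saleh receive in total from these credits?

€4,013

Childcare Subsidy: base = 5 × €2,900 = €14,500. €354,050 meets or exceeds the €309,200 cutoff, so the credit is €0.
Property Tax Rebate: 6% of the €26,450 excess over €327,600 is €1,587; credit = €2,550 − €1,587 = €963.
Small Business Credit: income exceeds €337,800 by €16,250, which is 11 full-or-partial €1,500 increments; reduction = 11 × €100 = €1,100, leaving €3,050.
Energy Efficiency Rebate: €354,050 is at or above €165,700, so the credit is €0.
Total: €0 + €963 + €3,050 + €0 = €4,013.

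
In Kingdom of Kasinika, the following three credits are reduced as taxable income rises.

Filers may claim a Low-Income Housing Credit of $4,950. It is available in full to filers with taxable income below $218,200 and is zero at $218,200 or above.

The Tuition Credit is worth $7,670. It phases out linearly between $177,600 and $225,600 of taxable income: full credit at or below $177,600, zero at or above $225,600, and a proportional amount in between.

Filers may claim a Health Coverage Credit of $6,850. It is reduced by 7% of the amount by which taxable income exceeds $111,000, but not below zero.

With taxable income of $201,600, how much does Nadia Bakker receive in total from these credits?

Low-Income Housing Credit: $201,600 is below the $218,200 cutoff, so the full $4,950 applies.
Tuition Credit: $201,600 is $24,000 into a $48,000 phase-out range, leaving 24,000/48,000 of the credit: $7,670 × 24,000/48,000 = $3,835.
Health Coverage Credit: 7% of the $90,600 excess over $111,000 is $6,342; credit = $6,850 − $6,342 = $508.
Total: $4,950 + $3,835 + $508 = $9,293.

$9,293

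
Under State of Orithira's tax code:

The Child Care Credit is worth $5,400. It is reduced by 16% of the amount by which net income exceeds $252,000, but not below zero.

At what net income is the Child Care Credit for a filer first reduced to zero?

The credit falls by 16% of each dollar above $252,000, so it reaches zero when the excess is $5,400 / 16% = $33,750: income = $252,000 + $33,750 = $285,750.

$285,750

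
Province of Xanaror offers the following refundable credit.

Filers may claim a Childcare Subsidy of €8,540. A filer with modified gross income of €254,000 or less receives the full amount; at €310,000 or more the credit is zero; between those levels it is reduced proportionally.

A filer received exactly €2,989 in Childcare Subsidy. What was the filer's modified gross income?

€2,989 is 2,989/8,540 of the full €8,540, so 5,551/8,540 of the €56,000 range has been used: income = €254,000 + €56,000 × 5,551/8,540 = €290,400.

€290,400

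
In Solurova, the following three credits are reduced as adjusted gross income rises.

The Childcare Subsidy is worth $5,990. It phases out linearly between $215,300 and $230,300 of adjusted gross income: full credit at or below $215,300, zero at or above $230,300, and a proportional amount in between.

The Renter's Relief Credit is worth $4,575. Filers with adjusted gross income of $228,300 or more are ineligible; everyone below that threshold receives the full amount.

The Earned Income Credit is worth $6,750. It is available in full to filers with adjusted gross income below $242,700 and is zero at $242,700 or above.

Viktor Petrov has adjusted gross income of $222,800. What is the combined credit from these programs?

Childcare Subsidy: $222,800 is $7,500 into a $15,000 phase-out range, leaving 7,500/15,000 of the credit: $5,990 × 7,500/15,000 = $2,995.
Renter's Relief Credit: $222,800 is below the $228,300 cutoff, so the full $4,575 applies.
Earned Income Credit: $222,800 is below the $242,700 cutoff, so the full $6,750 applies.
Total: $2,995 + $4,575 + $6,750 = $14,320.

$14,320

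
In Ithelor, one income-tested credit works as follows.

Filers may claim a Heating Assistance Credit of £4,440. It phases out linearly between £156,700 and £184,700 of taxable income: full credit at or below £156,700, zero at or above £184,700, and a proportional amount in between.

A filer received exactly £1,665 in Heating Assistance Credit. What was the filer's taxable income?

£1,665 is 1,665/4,440 of the full £4,440, so 2,775/4,440 of the £28,000 range has been used: income = £156,700 + £28,000 × 2,775/4,440 = £174,200.

£174,200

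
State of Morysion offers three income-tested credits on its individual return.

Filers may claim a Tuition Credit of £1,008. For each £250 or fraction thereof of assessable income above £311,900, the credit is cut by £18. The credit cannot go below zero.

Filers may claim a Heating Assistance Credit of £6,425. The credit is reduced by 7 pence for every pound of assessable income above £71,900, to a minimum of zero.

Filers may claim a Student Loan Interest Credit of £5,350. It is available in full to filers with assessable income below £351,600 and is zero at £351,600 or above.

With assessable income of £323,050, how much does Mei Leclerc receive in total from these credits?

Tuition Credit: income exceeds £311,900 by £11,150, which is 45 full-or-partial £250 increments; reduction = 45 × £18 = £810, leaving £198.
Heating Assistance Credit: 7% of the £251,150 excess over £71,900 is £17,580.50 ≥ base, so the credit is £0.
Student Loan Interest Credit: £323,050 is below the £351,600 cutoff, so the full £5,350 applies.
Total: £198 + £0 + £5,350 = £5,548.

£5,548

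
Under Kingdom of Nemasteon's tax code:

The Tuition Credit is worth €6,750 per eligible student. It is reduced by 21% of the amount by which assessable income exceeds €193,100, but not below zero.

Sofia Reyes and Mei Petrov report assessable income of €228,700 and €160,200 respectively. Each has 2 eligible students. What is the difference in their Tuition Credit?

€7,476

Sofia (€228,700): Tuition Credit: base = 2 × €6,750 = €13,500. 21% of the €35,600 excess over €193,100 is €7,476; credit = €13,500 − €7,476 = €6,024.
Mei (€160,200): Tuition Credit: base = 2 × €6,750 = €13,500. €160,200 is at or below the €193,100 threshold, so the full €13,500 applies.
Difference: |€6,024 − €13,500| = €7,476.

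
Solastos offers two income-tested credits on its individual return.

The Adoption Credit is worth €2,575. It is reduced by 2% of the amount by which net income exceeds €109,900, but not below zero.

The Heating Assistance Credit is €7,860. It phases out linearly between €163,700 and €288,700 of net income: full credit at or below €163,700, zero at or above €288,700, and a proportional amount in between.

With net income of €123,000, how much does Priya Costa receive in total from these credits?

€10,173

Adoption Credit: 2% of the €13,100 excess over €109,900 is €262; credit = €2,575 − €262 = €2,313.
Heating Assistance Credit: €123,000 is at or below the €163,700 threshold, so the full €7,860 applies.
Total: €2,313 + €7,860 = €10,173.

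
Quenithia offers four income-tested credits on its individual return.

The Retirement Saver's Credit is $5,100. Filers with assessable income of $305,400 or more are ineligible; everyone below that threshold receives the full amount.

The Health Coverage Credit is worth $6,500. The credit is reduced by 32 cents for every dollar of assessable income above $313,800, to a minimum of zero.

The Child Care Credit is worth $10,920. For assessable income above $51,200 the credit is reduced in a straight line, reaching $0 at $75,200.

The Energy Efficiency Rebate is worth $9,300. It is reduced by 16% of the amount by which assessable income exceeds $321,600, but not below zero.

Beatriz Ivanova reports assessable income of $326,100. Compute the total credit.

$11,144

Retirement Saver's Credit: $326,100 meets or exceeds the $305,400 cutoff, so the credit is $0.
Health Coverage Credit: 32% of the $12,300 excess over $313,800 is $3,936; credit = $6,500 − $3,936 = $2,564.
Child Care Credit: $326,100 is at or above $75,200, so the credit is $0.
Energy Efficiency Rebate: 16% of the $4,500 excess over $321,600 is $720; credit = $9,300 − $720 = $8,580.
Total: $0 + $2,564 + $0 + $8,580 = $11,144.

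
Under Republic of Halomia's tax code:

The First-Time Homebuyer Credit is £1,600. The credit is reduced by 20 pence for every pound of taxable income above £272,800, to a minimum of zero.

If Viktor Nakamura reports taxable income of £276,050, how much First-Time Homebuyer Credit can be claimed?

First-Time Homebuyer Credit: 20% of the £3,250 excess over £272,800 is £650; credit = £1,600 − £650 = £950.

£950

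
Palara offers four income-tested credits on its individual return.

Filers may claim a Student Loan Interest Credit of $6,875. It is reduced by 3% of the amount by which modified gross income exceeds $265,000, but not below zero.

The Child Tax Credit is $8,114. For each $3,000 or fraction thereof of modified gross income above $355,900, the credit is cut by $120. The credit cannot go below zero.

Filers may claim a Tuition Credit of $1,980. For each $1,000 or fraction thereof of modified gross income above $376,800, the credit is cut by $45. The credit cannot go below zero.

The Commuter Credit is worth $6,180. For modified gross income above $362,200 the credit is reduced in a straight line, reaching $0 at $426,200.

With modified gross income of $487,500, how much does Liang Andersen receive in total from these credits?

$3,034

Student Loan Interest Credit: 3% of the $222,500 excess over $265,000 is $6,675; credit = $6,875 − $6,675 = $200.
Child Tax Credit: income exceeds $355,900 by $131,600, which is 44 full-or-partial $3,000 increments; reduction = 44 × $120 = $5,280, leaving $2,834.
Tuition Credit: income exceeds $376,800 by $110,700 → 111 increments × $45 = $4,995 ≥ base, so the credit is $0.
Commuter Credit: $487,500 is at or above $426,200, so the credit is $0.
Total: $200 + $2,834 + $0 + $0 = $3,034.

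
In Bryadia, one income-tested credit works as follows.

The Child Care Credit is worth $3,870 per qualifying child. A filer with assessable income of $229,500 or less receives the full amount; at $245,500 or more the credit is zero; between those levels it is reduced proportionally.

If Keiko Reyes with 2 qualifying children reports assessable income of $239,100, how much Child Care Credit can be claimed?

Child Care Credit: base = 2 × $3,870 = $7,740. $239,100 is $9,600 into a $16,000 phase-out range, leaving 6,400/16,000 of the credit: $7,740 × 6,400/16,000 = $3,096.

$3,096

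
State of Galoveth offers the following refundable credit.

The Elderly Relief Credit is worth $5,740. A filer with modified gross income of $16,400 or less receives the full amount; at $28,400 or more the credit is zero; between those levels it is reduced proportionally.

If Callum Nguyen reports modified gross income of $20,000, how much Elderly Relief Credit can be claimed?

Elderly Relief Credit: $20,000 is $3,600 into a $12,000 phase-out range, leaving 8,400/12,000 of the credit: $5,740 × 8,400/12,000 = $4,018.

$4,018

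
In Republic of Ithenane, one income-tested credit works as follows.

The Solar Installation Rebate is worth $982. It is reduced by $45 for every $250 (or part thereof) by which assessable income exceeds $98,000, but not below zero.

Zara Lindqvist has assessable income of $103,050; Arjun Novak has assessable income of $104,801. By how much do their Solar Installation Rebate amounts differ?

Zara ($103,050): Solar Installation Rebate: income exceeds $98,000 by $5,050, which is 21 full-or-partial $250 increments; reduction = 21 × $45 = $945, leaving $37.
Arjun ($104,801): Solar Installation Rebate: income exceeds $98,000 by $6,801 → 28 increments × $45 = $1,260 ≥ base, so the credit is $0.
Difference: |$37 − $0| = $37.

$37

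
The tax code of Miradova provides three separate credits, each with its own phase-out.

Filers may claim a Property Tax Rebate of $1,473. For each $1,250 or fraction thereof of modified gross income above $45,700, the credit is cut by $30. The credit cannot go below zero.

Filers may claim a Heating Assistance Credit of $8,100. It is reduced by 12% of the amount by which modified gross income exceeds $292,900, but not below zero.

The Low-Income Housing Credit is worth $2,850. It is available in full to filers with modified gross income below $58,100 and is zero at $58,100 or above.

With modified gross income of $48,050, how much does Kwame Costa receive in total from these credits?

$12,363

Property Tax Rebate: income exceeds $45,700 by $2,350, which is 2 full-or-partial $1,250 increments; reduction = 2 × $30 = $60, leaving $1,413.
Heating Assistance Credit: $48,050 is at or below the $292,900 threshold, so the full $8,100 applies.
Low-Income Housing Credit: $48,050 is below the $58,100 cutoff, so the full $2,850 applies.
Total: $1,413 + $8,100 + $2,850 = $12,363.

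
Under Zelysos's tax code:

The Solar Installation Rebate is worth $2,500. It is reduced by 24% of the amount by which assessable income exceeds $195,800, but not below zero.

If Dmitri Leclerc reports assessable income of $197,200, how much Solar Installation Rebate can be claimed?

$2,164

Solar Installation Rebate: 24% of the $1,400 excess over $195,800 is $336; credit = $2,500 − $336 = $2,164.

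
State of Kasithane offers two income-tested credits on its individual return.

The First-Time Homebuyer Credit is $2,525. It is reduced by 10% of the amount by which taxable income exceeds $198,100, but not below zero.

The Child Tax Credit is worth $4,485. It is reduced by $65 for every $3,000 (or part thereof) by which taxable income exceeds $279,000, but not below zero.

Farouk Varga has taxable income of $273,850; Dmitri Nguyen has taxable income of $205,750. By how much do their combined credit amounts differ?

Farouk ($273,850): First-Time Homebuyer Credit: 10% of the $75,750 excess over $198,100 is $7,575 ≥ base, so the credit is $0. Child Tax Credit: $273,850 is at or below the $279,000 threshold, so the full $4,485 applies. total $0 + $4,485 = $4,485
Dmitri ($205,750): First-Time Homebuyer Credit: 10% of the $7,650 excess over $198,100 is $765; credit = $2,525 − $765 = $1,760. Child Tax Credit: $205,750 is at or below the $279,000 threshold, so the full $4,485 applies. total $1,760 + $4,485 = $6,245
Difference: |$4,485 − $6,245| = $1,760.

$1,760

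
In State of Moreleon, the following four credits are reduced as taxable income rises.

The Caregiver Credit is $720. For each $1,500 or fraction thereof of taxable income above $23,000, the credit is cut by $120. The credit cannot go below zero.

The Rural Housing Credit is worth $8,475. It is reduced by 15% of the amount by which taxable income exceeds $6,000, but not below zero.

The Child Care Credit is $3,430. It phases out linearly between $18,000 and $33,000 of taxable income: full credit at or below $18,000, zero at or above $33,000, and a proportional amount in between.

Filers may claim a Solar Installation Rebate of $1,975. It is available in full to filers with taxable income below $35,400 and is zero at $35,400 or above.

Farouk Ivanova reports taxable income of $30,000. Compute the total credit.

Caregiver Credit: income exceeds $23,000 by $7,000, which is 5 full-or-partial $1,500 increments; reduction = 5 × $120 = $600, leaving $120.
Rural Housing Credit: 15% of the $24,000 excess over $6,000 is $3,600; credit = $8,475 − $3,600 = $4,875.
Child Care Credit: $30,000 is $12,000 into a $15,000 phase-out range, leaving 3,000/15,000 of the credit: $3,430 × 3,000/15,000 = $686.
Solar Installation Rebate: $30,000 is below the $35,400 cutoff, so the full $1,975 applies.
Total: $120 + $4,875 + $686 + $1,975 = $7,656.

$7,656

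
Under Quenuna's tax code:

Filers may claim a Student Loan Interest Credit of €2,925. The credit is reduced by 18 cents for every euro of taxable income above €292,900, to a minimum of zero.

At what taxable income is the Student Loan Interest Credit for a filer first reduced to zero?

€309,150

The credit falls by 18% of each euro above €292,900, so it reaches zero when the excess is €2,925 / 18% = €16,250: income = €292,900 + €16,250 = €309,150.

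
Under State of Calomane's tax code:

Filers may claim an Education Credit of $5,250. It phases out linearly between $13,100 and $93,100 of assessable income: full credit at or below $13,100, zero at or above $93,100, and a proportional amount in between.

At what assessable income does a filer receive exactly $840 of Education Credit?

$840 is 840/5,250 of the full $5,250, so 4,410/5,250 of the $80,000 range has been used: income = $13,100 + $80,000 × 4,410/5,250 = $80,300.

$80,300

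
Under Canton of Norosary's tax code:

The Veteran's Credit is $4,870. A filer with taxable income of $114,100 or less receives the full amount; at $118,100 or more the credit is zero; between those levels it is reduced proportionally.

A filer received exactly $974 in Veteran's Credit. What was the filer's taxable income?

$974 is 974/4,870 of the full $4,870, so 3,896/4,870 of the $4,000 range has been used: income = $114,100 + $4,000 × 3,896/4,870 = $117,300.

$117,300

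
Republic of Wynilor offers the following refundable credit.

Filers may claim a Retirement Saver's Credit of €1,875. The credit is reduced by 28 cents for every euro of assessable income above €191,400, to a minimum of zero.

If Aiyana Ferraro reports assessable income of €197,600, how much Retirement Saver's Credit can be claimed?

Retirement Saver's Credit: 28% of the €6,200 excess over €191,400 is €1,736; credit = €1,875 − €1,736 = €139.

€139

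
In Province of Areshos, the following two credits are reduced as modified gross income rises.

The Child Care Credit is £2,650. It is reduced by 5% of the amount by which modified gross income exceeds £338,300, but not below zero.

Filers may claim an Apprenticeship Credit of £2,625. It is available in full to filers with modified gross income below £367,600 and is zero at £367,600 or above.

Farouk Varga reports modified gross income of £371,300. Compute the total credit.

Child Care Credit: 5% of the £33,000 excess over £338,300 is £1,650; credit = £2,650 − £1,650 = £1,000.
Apprenticeship Credit: £371,300 meets or exceeds the £367,600 cutoff, so the credit is £0.
Total: £1,000 + £0 = £1,000.

£1,000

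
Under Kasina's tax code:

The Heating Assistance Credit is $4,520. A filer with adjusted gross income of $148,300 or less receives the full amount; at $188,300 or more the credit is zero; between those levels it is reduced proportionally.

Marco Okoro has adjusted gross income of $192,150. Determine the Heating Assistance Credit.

$0

Heating Assistance Credit: $192,150 is at or above $188,300, so the credit is $0.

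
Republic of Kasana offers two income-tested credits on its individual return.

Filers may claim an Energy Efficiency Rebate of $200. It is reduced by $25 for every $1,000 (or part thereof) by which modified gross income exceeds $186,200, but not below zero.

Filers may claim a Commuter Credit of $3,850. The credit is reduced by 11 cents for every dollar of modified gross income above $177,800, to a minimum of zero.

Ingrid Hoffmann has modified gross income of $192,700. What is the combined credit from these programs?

$2,236

Energy Efficiency Rebate: income exceeds $186,200 by $6,500, which is 7 full-or-partial $1,000 increments; reduction = 7 × $25 = $175, leaving $25.
Commuter Credit: 11% of the $14,900 excess over $177,800 is $1,639; credit = $3,850 − $1,639 = $2,211.
Total: $25 + $2,211 = $2,236.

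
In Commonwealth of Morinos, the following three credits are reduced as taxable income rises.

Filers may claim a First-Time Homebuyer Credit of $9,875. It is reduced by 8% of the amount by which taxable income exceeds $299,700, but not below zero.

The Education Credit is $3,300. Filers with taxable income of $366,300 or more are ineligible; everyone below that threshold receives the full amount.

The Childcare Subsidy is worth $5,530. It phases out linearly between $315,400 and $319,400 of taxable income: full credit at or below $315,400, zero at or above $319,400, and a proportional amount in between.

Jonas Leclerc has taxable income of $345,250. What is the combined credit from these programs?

First-Time Homebuyer Credit: 8% of the $45,550 excess over $299,700 is $3,644; credit = $9,875 − $3,644 = $6,231.
Education Credit: $345,250 is below the $366,300 cutoff, so the full $3,300 applies.
Childcare Subsidy: $345,250 is at or above $319,400, so the credit is $0.
Total: $6,231 + $3,300 + $0 = $9,531.

$9,531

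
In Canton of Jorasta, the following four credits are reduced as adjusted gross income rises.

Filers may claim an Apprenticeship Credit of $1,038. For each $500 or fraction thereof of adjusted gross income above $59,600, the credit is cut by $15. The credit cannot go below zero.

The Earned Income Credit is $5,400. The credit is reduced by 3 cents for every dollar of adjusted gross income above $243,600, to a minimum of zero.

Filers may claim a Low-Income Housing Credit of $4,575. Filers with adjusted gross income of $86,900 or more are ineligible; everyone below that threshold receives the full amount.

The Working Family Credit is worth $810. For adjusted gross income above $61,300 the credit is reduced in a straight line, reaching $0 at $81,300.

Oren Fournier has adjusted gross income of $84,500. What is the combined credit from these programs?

Apprenticeship Credit: income exceeds $59,600 by $24,900, which is 50 full-or-partial $500 increments; reduction = 50 × $15 = $750, leaving $288.
Earned Income Credit: $84,500 is at or below the $243,600 threshold, so the full $5,400 applies.
Low-Income Housing Credit: $84,500 is below the $86,900 cutoff, so the full $4,575 applies.
Working Family Credit: $84,500 is at or above $81,300, so the credit is $0.
Total: $288 + $5,400 + $4,575 + $0 = $10,263.

$10,263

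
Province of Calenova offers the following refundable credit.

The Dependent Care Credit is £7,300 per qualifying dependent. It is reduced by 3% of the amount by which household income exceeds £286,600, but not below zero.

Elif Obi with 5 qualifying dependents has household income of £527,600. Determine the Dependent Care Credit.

Dependent Care Credit: base = 5 × £7,300 = £36,500. 3% of the £241,000 excess over £286,600 is £7,230; credit = £36,500 − £7,230 = £29,270.

£29,270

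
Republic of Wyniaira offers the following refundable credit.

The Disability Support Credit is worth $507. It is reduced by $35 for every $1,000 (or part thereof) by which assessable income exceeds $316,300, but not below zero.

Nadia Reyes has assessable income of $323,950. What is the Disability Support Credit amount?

$227

Disability Support Credit: income exceeds $316,300 by $7,650, which is 8 full-or-partial $1,000 increments; reduction = 8 × $35 = $280, leaving $227.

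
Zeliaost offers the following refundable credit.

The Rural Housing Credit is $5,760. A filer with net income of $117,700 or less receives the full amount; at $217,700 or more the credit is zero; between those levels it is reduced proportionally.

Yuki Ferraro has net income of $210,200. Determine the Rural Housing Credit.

Rural Housing Credit: $210,200 is $92,500 into a $100,000 phase-out range, leaving 7,500/100,000 of the credit: $5,760 × 7,500/100,000 = $432.

$432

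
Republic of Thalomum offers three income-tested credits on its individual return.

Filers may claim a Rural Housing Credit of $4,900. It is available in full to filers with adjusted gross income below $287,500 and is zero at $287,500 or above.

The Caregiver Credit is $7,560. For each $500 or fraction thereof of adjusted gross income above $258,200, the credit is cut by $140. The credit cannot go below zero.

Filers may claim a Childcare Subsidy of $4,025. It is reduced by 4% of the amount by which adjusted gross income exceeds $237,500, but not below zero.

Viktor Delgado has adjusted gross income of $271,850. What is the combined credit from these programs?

Rural Housing Credit: $271,850 is below the $287,500 cutoff, so the full $4,900 applies.
Caregiver Credit: income exceeds $258,200 by $13,650, which is 28 full-or-partial $500 increments; reduction = 28 × $140 = $3,920, leaving $3,640.
Childcare Subsidy: 4% of the $34,350 excess over $237,500 is $1,374; credit = $4,025 − $1,374 = $2,651.
Total: $4,900 + $3,640 + $2,651 = $11,191.

$11,191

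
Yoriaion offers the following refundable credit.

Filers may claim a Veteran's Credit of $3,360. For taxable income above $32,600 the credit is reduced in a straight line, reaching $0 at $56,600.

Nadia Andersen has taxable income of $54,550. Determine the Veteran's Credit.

$287

Veteran's Credit: $54,550 is $21,950 into a $24,000 phase-out range, leaving 2,050/24,000 of the credit: $3,360 × 2,050/24,000 = $287.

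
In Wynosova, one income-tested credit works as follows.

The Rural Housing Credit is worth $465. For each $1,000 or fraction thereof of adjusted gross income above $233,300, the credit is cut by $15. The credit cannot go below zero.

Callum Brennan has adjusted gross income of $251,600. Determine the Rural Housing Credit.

$180

Rural Housing Credit: income exceeds $233,300 by $18,300, which is 19 full-or-partial $1,000 increments; reduction = 19 × $15 = $285, leaving $180.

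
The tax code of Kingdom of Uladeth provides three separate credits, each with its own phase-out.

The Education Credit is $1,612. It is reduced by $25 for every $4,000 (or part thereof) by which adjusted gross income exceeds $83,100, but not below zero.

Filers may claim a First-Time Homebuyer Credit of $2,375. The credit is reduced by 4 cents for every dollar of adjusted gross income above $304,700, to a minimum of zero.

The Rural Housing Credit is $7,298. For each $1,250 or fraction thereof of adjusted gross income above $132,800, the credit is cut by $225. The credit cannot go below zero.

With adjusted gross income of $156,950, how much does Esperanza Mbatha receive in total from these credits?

Education Credit: income exceeds $83,100 by $73,850, which is 19 full-or-partial $4,000 increments; reduction = 19 × $25 = $475, leaving $1,137.
First-Time Homebuyer Credit: $156,950 is at or below the $304,700 threshold, so the full $2,375 applies.
Rural Housing Credit: income exceeds $132,800 by $24,150, which is 20 full-or-partial $1,250 increments; reduction = 20 × $225 = $4,500, leaving $2,798.
Total: $1,137 + $2,375 + $2,798 = $6,310.

$6,310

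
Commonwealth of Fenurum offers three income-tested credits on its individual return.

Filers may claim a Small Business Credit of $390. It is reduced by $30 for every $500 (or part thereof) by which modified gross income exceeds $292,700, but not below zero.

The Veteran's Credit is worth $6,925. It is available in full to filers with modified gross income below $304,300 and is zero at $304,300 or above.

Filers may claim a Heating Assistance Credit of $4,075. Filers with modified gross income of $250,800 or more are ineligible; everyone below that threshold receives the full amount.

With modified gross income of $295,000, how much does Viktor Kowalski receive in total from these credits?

$7,165

Small Business Credit: income exceeds $292,700 by $2,300, which is 5 full-or-partial $500 increments; reduction = 5 × $30 = $150, leaving $240.
Veteran's Credit: $295,000 is below the $304,300 cutoff, so the full $6,925 applies.
Heating Assistance Credit: $295,000 meets or exceeds the $250,800 cutoff, so the credit is $0.
Total: $240 + $6,925 + $0 = $7,165.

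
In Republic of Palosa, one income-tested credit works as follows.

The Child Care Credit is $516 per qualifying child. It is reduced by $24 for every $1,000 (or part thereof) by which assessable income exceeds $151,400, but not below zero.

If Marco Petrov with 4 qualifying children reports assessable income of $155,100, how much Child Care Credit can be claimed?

Child Care Credit: base = 4 × $516 = $2,064. income exceeds $151,400 by $3,700, which is 4 full-or-partial $1,000 increments; reduction = 4 × $24 = $96, leaving $1,968.

$1,968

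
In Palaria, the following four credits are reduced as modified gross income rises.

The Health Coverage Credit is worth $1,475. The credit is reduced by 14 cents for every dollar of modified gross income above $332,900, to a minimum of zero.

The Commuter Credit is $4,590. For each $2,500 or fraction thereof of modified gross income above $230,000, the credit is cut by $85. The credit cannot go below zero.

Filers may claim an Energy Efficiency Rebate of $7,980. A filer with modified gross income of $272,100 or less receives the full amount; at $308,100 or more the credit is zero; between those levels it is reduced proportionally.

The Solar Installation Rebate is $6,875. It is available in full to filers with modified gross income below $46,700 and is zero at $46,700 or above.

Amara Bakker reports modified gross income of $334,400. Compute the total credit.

$2,285

Health Coverage Credit: 14% of the $1,500 excess over $332,900 is $210; credit = $1,475 − $210 = $1,265.
Commuter Credit: income exceeds $230,000 by $104,400, which is 42 full-or-partial $2,500 increments; reduction = 42 × $85 = $3,570, leaving $1,020.
Energy Efficiency Rebate: $334,400 is at or above $308,100, so the credit is $0.
Solar Installation Rebate: $334,400 meets or exceeds the $46,700 cutoff, so the credit is $0.
Total: $1,265 + $1,020 + $0 + $0 = $2,285.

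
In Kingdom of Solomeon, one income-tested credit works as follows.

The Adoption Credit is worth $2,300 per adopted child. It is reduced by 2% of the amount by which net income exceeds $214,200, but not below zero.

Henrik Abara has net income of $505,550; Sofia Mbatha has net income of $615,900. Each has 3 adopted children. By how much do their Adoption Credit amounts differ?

$1,073

Henrik ($505,550): Adoption Credit: base = 3 × $2,300 = $6,900. 2% of the $291,350 excess over $214,200 is $5,827; credit = $6,900 − $5,827 = $1,073.
Sofia ($615,900): Adoption Credit: base = 3 × $2,300 = $6,900. 2% of the $401,700 excess over $214,200 is $8,034 ≥ base, so the credit is $0.
Difference: |$1,073 − $0| = $1,073.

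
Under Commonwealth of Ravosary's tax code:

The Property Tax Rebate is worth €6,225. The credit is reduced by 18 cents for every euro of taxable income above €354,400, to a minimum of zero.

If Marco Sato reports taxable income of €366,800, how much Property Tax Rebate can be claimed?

Property Tax Rebate: 18% of the €12,400 excess over €354,400 is €2,232; credit = €6,225 − €2,232 = €3,993.

€3,993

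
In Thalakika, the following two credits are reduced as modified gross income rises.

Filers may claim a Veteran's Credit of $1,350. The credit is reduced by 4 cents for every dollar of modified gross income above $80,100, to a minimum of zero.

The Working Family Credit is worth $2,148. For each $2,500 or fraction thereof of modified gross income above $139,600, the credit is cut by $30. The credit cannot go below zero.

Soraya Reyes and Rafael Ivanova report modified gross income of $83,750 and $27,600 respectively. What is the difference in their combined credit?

$146

Soraya ($83,750): Veteran's Credit: 4% of the $3,650 excess over $80,100 is $146; credit = $1,350 − $146 = $1,204. Working Family Credit: $83,750 is at or below the $139,600 threshold, so the full $2,148 applies. total $1,204 + $2,148 = $3,352
Rafael ($27,600): Veteran's Credit: $27,600 is at or below the $80,100 threshold, so the full $1,350 applies. Working Family Credit: $27,600 is at or below the $139,600 threshold, so the full $2,148 applies. total $1,350 + $2,148 = $3,498
Difference: |$3,352 − $3,498| = $146.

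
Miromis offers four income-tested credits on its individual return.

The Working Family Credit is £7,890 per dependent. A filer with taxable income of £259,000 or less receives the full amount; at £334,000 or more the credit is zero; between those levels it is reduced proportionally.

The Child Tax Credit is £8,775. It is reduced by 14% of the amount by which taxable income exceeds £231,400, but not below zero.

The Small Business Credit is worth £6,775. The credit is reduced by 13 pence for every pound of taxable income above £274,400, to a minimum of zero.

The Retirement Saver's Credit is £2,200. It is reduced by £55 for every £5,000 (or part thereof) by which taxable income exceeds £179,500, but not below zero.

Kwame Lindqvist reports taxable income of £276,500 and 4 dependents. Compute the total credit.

Working Family Credit: base = 4 × £7,890 = £31,560. £276,500 is £17,500 into a £75,000 phase-out range, leaving 57,500/75,000 of the credit: £31,560 × 57,500/75,000 = £24,196.
Child Tax Credit: 14% of the £45,100 excess over £231,400 is £6,314; credit = £8,775 − £6,314 = £2,461.
Small Business Credit: 13% of the £2,100 excess over £274,400 is £273; credit = £6,775 − £273 = £6,502.
Retirement Saver's Credit: income exceeds £179,500 by £97,000, which is 20 full-or-partial £5,000 increments; reduction = 20 × £55 = £1,100, leaving £1,100.
Total: £24,196 + £2,461 + £6,502 + £1,100 = £34,259.

£34,259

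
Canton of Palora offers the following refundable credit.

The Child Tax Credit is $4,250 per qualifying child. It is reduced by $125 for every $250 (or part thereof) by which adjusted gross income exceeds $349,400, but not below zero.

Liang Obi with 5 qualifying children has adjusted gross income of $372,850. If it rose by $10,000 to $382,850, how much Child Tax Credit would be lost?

At $372,850 — base = 5 × $4,250 = $21,250. income exceeds $349,400 by $23,450, which is 94 full-or-partial $250 increments; reduction = 94 × $125 = $11,750, leaving $9,500.
At $382,850 — base = 5 × $4,250 = $21,250. income exceeds $349,400 by $33,450, which is 134 full-or-partial $250 increments; reduction = 134 × $125 = $16,750, leaving $4,500.
Lost: $9,500 − $4,500 = $5,000.

$5,000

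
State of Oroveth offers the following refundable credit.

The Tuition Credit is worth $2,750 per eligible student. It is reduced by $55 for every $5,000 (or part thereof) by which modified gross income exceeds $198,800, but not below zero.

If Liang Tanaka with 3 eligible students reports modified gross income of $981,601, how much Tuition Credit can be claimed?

Tuition Credit: base = 3 × $2,750 = $8,250. income exceeds $198,800 by $782,801 → 157 increments × $55 = $8,635 ≥ base, so the credit is $0.

$0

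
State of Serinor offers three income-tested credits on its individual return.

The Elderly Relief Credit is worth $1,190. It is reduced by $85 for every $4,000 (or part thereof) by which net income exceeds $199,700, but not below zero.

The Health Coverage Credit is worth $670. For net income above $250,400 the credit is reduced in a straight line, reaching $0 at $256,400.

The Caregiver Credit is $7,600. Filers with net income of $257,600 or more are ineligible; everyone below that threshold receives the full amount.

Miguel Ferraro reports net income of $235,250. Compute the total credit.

$8,695

Elderly Relief Credit: income exceeds $199,700 by $35,550, which is 9 full-or-partial $4,000 increments; reduction = 9 × $85 = $765, leaving $425.
Health Coverage Credit: $235,250 is at or below the $250,400 threshold, so the full $670 applies.
Caregiver Credit: $235,250 is below the $257,600 cutoff, so the full $7,600 applies.
Total: $425 + $670 + $7,600 = $8,695.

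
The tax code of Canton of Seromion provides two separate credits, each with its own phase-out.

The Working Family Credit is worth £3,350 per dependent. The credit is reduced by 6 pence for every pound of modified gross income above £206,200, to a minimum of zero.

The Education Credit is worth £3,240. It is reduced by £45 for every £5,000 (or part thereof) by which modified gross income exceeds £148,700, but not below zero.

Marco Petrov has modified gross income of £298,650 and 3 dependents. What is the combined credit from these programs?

£6,393

Working Family Credit: base = 3 × £3,350 = £10,050. 6% of the £92,450 excess over £206,200 is £5,547; credit = £10,050 − £5,547 = £4,503.
Education Credit: income exceeds £148,700 by £149,950, which is 30 full-or-partial £5,000 increments; reduction = 30 × £45 = £1,350, leaving £1,890.
Total: £4,503 + £1,890 = £6,393.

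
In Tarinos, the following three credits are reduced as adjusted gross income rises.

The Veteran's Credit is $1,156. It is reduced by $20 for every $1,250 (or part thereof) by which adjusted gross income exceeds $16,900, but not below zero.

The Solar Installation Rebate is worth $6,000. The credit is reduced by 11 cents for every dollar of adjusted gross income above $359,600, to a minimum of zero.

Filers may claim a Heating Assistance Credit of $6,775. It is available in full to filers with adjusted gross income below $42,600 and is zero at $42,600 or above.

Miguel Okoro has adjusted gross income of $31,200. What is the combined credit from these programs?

$13,691

Veteran's Credit: income exceeds $16,900 by $14,300, which is 12 full-or-partial $1,250 increments; reduction = 12 × $20 = $240, leaving $916.
Solar Installation Rebate: $31,200 is at or below the $359,600 threshold, so the full $6,000 applies.
Heating Assistance Credit: $31,200 is below the $42,600 cutoff, so the full $6,775 applies.
Total: $916 + $6,000 + $6,775 = $13,691.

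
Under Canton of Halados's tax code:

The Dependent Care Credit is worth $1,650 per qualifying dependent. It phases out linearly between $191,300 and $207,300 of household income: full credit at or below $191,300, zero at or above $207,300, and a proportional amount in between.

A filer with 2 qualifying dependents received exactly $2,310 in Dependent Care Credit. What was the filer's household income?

Full credit = 2 × $1,650 = $3,300.
$2,310 is 2,310/3,300 of the full $3,300, so 990/3,300 of the $16,000 range has been used: income = $191,300 + $16,000 × 990/3,300 = $196,100.

$196,100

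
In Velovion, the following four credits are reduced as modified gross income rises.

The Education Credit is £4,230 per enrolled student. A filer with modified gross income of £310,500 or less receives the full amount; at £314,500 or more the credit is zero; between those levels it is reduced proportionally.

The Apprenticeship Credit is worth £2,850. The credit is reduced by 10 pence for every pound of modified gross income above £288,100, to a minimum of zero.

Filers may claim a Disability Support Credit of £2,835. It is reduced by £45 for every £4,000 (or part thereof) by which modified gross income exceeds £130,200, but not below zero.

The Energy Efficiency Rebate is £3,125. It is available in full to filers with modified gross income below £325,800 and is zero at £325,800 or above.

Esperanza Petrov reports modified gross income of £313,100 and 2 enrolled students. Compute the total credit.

£7,201

Education Credit: base = 2 × £4,230 = £8,460. £313,100 is £2,600 into a £4,000 phase-out range, leaving 1,400/4,000 of the credit: £8,460 × 1,400/4,000 = £2,961.
Apprenticeship Credit: 10% of the £25,000 excess over £288,100 is £2,500; credit = £2,850 − £2,500 = £350.
Disability Support Credit: income exceeds £130,200 by £182,900, which is 46 full-or-partial £4,000 increments; reduction = 46 × £45 = £2,070, leaving £765.
Energy Efficiency Rebate: £313,100 is below the £325,800 cutoff, so the full £3,125 applies.
Total: £2,961 + £350 + £765 + £3,125 = £7,201.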